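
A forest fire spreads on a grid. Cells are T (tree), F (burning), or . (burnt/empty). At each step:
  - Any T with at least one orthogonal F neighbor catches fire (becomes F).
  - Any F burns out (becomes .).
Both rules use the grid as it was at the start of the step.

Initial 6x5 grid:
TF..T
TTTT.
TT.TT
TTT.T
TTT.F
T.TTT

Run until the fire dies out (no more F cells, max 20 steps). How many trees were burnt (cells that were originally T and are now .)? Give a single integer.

Answer: 20

Derivation:
Step 1: +4 fires, +2 burnt (F count now 4)
Step 2: +5 fires, +4 burnt (F count now 5)
Step 3: +5 fires, +5 burnt (F count now 5)
Step 4: +4 fires, +5 burnt (F count now 4)
Step 5: +1 fires, +4 burnt (F count now 1)
Step 6: +1 fires, +1 burnt (F count now 1)
Step 7: +0 fires, +1 burnt (F count now 0)
Fire out after step 7
Initially T: 21, now '.': 29
Total burnt (originally-T cells now '.'): 20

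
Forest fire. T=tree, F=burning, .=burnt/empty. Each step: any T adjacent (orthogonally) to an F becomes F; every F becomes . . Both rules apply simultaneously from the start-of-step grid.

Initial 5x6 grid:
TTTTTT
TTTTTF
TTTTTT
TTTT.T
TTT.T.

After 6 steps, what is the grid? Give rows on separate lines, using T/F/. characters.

Step 1: 3 trees catch fire, 1 burn out
  TTTTTF
  TTTTF.
  TTTTTF
  TTTT.T
  TTT.T.
Step 2: 4 trees catch fire, 3 burn out
  TTTTF.
  TTTF..
  TTTTF.
  TTTT.F
  TTT.T.
Step 3: 3 trees catch fire, 4 burn out
  TTTF..
  TTF...
  TTTF..
  TTTT..
  TTT.T.
Step 4: 4 trees catch fire, 3 burn out
  TTF...
  TF....
  TTF...
  TTTF..
  TTT.T.
Step 5: 4 trees catch fire, 4 burn out
  TF....
  F.....
  TF....
  TTF...
  TTT.T.
Step 6: 4 trees catch fire, 4 burn out
  F.....
  ......
  F.....
  TF....
  TTF.T.

F.....
......
F.....
TF....
TTF.T.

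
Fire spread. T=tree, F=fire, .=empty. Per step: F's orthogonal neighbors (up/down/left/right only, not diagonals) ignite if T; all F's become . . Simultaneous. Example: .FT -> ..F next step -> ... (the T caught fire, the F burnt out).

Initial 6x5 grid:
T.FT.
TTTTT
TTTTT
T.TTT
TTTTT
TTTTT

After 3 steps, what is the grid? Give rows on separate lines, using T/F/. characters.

Step 1: 2 trees catch fire, 1 burn out
  T..F.
  TTFTT
  TTTTT
  T.TTT
  TTTTT
  TTTTT
Step 2: 3 trees catch fire, 2 burn out
  T....
  TF.FT
  TTFTT
  T.TTT
  TTTTT
  TTTTT
Step 3: 5 trees catch fire, 3 burn out
  T....
  F...F
  TF.FT
  T.FTT
  TTTTT
  TTTTT

T....
F...F
TF.FT
T.FTT
TTTTT
TTTTT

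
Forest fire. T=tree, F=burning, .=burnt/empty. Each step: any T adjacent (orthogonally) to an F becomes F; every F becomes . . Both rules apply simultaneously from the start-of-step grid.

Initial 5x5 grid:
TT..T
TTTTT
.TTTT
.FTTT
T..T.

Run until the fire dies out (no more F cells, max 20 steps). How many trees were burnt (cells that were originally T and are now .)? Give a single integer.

Answer: 16

Derivation:
Step 1: +2 fires, +1 burnt (F count now 2)
Step 2: +3 fires, +2 burnt (F count now 3)
Step 3: +6 fires, +3 burnt (F count now 6)
Step 4: +3 fires, +6 burnt (F count now 3)
Step 5: +1 fires, +3 burnt (F count now 1)
Step 6: +1 fires, +1 burnt (F count now 1)
Step 7: +0 fires, +1 burnt (F count now 0)
Fire out after step 7
Initially T: 17, now '.': 24
Total burnt (originally-T cells now '.'): 16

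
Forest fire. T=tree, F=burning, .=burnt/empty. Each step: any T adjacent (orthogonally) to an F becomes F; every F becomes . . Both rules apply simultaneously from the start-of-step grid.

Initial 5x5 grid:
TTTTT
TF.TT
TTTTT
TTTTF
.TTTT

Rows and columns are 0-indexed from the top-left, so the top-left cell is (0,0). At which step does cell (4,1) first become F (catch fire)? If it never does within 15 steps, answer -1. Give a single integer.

Step 1: cell (4,1)='T' (+6 fires, +2 burnt)
Step 2: cell (4,1)='T' (+9 fires, +6 burnt)
Step 3: cell (4,1)='F' (+6 fires, +9 burnt)
  -> target ignites at step 3
Step 4: cell (4,1)='.' (+0 fires, +6 burnt)
  fire out at step 4

3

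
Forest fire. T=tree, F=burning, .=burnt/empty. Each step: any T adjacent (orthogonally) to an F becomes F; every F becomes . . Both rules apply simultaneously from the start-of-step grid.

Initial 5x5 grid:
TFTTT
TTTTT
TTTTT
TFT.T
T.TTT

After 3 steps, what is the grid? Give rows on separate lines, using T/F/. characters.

Step 1: 6 trees catch fire, 2 burn out
  F.FTT
  TFTTT
  TFTTT
  F.F.T
  T.TTT
Step 2: 7 trees catch fire, 6 burn out
  ...FT
  F.FTT
  F.FTT
  ....T
  F.FTT
Step 3: 4 trees catch fire, 7 burn out
  ....F
  ...FT
  ...FT
  ....T
  ...FT

....F
...FT
...FT
....T
...FT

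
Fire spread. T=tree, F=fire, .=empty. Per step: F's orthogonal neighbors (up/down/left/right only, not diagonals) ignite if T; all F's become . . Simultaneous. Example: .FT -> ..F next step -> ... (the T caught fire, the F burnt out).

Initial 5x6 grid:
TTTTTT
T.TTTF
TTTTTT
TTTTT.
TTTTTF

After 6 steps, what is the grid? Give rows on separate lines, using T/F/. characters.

Step 1: 4 trees catch fire, 2 burn out
  TTTTTF
  T.TTF.
  TTTTTF
  TTTTT.
  TTTTF.
Step 2: 5 trees catch fire, 4 burn out
  TTTTF.
  T.TF..
  TTTTF.
  TTTTF.
  TTTF..
Step 3: 5 trees catch fire, 5 burn out
  TTTF..
  T.F...
  TTTF..
  TTTF..
  TTF...
Step 4: 4 trees catch fire, 5 burn out
  TTF...
  T.....
  TTF...
  TTF...
  TF....
Step 5: 4 trees catch fire, 4 burn out
  TF....
  T.....
  TF....
  TF....
  F.....
Step 6: 3 trees catch fire, 4 burn out
  F.....
  T.....
  F.....
  F.....
  ......

F.....
T.....
F.....
F.....
......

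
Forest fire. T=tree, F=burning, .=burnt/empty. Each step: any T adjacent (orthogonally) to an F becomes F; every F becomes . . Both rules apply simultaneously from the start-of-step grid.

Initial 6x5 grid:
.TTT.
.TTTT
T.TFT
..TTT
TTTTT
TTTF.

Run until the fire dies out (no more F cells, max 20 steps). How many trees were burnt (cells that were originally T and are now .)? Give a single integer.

Answer: 20

Derivation:
Step 1: +6 fires, +2 burnt (F count now 6)
Step 2: +8 fires, +6 burnt (F count now 8)
Step 3: +4 fires, +8 burnt (F count now 4)
Step 4: +2 fires, +4 burnt (F count now 2)
Step 5: +0 fires, +2 burnt (F count now 0)
Fire out after step 5
Initially T: 21, now '.': 29
Total burnt (originally-T cells now '.'): 20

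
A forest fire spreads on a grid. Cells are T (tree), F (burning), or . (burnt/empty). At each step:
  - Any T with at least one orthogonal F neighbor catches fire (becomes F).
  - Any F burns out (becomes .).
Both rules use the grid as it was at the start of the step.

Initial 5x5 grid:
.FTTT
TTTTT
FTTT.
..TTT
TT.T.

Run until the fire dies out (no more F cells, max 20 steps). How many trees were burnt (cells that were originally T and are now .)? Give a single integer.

Step 1: +4 fires, +2 burnt (F count now 4)
Step 2: +3 fires, +4 burnt (F count now 3)
Step 3: +4 fires, +3 burnt (F count now 4)
Step 4: +2 fires, +4 burnt (F count now 2)
Step 5: +2 fires, +2 burnt (F count now 2)
Step 6: +0 fires, +2 burnt (F count now 0)
Fire out after step 6
Initially T: 17, now '.': 23
Total burnt (originally-T cells now '.'): 15

Answer: 15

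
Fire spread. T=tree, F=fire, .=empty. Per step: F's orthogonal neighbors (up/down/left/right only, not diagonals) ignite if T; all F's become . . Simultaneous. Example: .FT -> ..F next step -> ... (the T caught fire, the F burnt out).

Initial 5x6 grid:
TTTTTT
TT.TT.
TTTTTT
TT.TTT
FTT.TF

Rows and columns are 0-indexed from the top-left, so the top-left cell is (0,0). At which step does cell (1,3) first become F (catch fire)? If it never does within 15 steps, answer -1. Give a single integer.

Step 1: cell (1,3)='T' (+4 fires, +2 burnt)
Step 2: cell (1,3)='T' (+5 fires, +4 burnt)
Step 3: cell (1,3)='T' (+4 fires, +5 burnt)
Step 4: cell (1,3)='T' (+5 fires, +4 burnt)
Step 5: cell (1,3)='F' (+3 fires, +5 burnt)
  -> target ignites at step 5
Step 6: cell (1,3)='.' (+3 fires, +3 burnt)
Step 7: cell (1,3)='.' (+0 fires, +3 burnt)
  fire out at step 7

5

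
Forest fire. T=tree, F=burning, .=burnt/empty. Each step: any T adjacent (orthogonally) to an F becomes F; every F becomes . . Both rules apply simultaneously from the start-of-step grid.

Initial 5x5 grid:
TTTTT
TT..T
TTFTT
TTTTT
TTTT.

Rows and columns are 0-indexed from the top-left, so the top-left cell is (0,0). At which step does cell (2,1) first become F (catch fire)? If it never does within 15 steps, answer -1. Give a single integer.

Step 1: cell (2,1)='F' (+3 fires, +1 burnt)
  -> target ignites at step 1
Step 2: cell (2,1)='.' (+6 fires, +3 burnt)
Step 3: cell (2,1)='.' (+7 fires, +6 burnt)
Step 4: cell (2,1)='.' (+4 fires, +7 burnt)
Step 5: cell (2,1)='.' (+1 fires, +4 burnt)
Step 6: cell (2,1)='.' (+0 fires, +1 burnt)
  fire out at step 6

1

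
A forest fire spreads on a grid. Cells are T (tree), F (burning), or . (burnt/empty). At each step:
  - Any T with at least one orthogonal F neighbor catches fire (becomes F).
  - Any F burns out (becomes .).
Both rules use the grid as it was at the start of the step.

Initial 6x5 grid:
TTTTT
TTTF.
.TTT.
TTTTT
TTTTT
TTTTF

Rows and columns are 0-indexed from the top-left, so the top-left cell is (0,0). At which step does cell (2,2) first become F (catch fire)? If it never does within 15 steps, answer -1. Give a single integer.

Step 1: cell (2,2)='T' (+5 fires, +2 burnt)
Step 2: cell (2,2)='F' (+8 fires, +5 burnt)
  -> target ignites at step 2
Step 3: cell (2,2)='.' (+6 fires, +8 burnt)
Step 4: cell (2,2)='.' (+4 fires, +6 burnt)
Step 5: cell (2,2)='.' (+2 fires, +4 burnt)
Step 6: cell (2,2)='.' (+0 fires, +2 burnt)
  fire out at step 6

2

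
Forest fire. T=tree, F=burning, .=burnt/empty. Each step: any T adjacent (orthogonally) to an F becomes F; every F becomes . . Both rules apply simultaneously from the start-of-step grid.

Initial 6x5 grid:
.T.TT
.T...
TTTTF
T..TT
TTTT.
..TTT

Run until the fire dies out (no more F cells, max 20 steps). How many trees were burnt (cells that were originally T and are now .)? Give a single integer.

Step 1: +2 fires, +1 burnt (F count now 2)
Step 2: +2 fires, +2 burnt (F count now 2)
Step 3: +2 fires, +2 burnt (F count now 2)
Step 4: +4 fires, +2 burnt (F count now 4)
Step 5: +5 fires, +4 burnt (F count now 5)
Step 6: +1 fires, +5 burnt (F count now 1)
Step 7: +0 fires, +1 burnt (F count now 0)
Fire out after step 7
Initially T: 18, now '.': 28
Total burnt (originally-T cells now '.'): 16

Answer: 16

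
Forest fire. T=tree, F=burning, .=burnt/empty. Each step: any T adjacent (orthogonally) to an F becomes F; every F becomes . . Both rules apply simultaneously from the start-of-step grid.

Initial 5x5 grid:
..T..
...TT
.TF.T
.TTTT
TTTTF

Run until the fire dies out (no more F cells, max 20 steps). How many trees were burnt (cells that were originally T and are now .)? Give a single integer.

Answer: 12

Derivation:
Step 1: +4 fires, +2 burnt (F count now 4)
Step 2: +4 fires, +4 burnt (F count now 4)
Step 3: +2 fires, +4 burnt (F count now 2)
Step 4: +2 fires, +2 burnt (F count now 2)
Step 5: +0 fires, +2 burnt (F count now 0)
Fire out after step 5
Initially T: 13, now '.': 24
Total burnt (originally-T cells now '.'): 12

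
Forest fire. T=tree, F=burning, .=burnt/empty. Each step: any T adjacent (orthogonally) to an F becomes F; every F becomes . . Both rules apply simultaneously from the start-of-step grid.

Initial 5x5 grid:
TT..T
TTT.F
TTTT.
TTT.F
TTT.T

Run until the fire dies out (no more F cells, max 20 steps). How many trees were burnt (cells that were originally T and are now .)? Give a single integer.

Step 1: +2 fires, +2 burnt (F count now 2)
Step 2: +0 fires, +2 burnt (F count now 0)
Fire out after step 2
Initially T: 17, now '.': 10
Total burnt (originally-T cells now '.'): 2

Answer: 2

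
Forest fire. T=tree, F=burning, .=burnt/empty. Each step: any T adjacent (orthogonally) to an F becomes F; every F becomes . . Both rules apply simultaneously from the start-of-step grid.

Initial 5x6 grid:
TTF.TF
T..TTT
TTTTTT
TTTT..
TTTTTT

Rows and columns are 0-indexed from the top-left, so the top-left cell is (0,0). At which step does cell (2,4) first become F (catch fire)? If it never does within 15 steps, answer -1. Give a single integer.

Step 1: cell (2,4)='T' (+3 fires, +2 burnt)
Step 2: cell (2,4)='T' (+3 fires, +3 burnt)
Step 3: cell (2,4)='F' (+3 fires, +3 burnt)
  -> target ignites at step 3
Step 4: cell (2,4)='.' (+2 fires, +3 burnt)
Step 5: cell (2,4)='.' (+4 fires, +2 burnt)
Step 6: cell (2,4)='.' (+4 fires, +4 burnt)
Step 7: cell (2,4)='.' (+3 fires, +4 burnt)
Step 8: cell (2,4)='.' (+1 fires, +3 burnt)
Step 9: cell (2,4)='.' (+0 fires, +1 burnt)
  fire out at step 9

3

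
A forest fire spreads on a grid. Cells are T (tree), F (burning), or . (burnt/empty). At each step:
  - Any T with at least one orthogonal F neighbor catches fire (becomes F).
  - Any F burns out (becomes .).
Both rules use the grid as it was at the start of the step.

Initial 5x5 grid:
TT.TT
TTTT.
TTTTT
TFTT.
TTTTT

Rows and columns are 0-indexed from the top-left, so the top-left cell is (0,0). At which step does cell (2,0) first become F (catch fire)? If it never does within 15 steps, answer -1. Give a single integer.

Step 1: cell (2,0)='T' (+4 fires, +1 burnt)
Step 2: cell (2,0)='F' (+6 fires, +4 burnt)
  -> target ignites at step 2
Step 3: cell (2,0)='.' (+5 fires, +6 burnt)
Step 4: cell (2,0)='.' (+4 fires, +5 burnt)
Step 5: cell (2,0)='.' (+1 fires, +4 burnt)
Step 6: cell (2,0)='.' (+1 fires, +1 burnt)
Step 7: cell (2,0)='.' (+0 fires, +1 burnt)
  fire out at step 7

2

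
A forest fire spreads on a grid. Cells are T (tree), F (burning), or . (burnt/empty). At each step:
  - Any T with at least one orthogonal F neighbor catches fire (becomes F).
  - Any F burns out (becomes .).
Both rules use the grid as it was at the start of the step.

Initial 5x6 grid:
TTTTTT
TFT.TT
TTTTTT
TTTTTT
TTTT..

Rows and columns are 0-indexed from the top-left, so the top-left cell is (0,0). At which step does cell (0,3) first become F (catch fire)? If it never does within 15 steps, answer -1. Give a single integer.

Step 1: cell (0,3)='T' (+4 fires, +1 burnt)
Step 2: cell (0,3)='T' (+5 fires, +4 burnt)
Step 3: cell (0,3)='F' (+5 fires, +5 burnt)
  -> target ignites at step 3
Step 4: cell (0,3)='.' (+5 fires, +5 burnt)
Step 5: cell (0,3)='.' (+5 fires, +5 burnt)
Step 6: cell (0,3)='.' (+2 fires, +5 burnt)
Step 7: cell (0,3)='.' (+0 fires, +2 burnt)
  fire out at step 7

3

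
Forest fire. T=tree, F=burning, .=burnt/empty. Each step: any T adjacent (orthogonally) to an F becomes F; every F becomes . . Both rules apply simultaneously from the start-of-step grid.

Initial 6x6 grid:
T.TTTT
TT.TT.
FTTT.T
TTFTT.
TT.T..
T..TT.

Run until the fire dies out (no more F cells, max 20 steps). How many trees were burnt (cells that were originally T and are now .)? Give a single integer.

Step 1: +6 fires, +2 burnt (F count now 6)
Step 2: +7 fires, +6 burnt (F count now 7)
Step 3: +3 fires, +7 burnt (F count now 3)
Step 4: +3 fires, +3 burnt (F count now 3)
Step 5: +2 fires, +3 burnt (F count now 2)
Step 6: +1 fires, +2 burnt (F count now 1)
Step 7: +0 fires, +1 burnt (F count now 0)
Fire out after step 7
Initially T: 23, now '.': 35
Total burnt (originally-T cells now '.'): 22

Answer: 22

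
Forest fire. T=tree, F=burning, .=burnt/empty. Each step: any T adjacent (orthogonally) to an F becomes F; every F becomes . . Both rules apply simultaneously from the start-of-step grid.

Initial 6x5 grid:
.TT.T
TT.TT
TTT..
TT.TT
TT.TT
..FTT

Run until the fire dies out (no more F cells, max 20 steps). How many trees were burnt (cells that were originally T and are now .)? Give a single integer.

Answer: 6

Derivation:
Step 1: +1 fires, +1 burnt (F count now 1)
Step 2: +2 fires, +1 burnt (F count now 2)
Step 3: +2 fires, +2 burnt (F count now 2)
Step 4: +1 fires, +2 burnt (F count now 1)
Step 5: +0 fires, +1 burnt (F count now 0)
Fire out after step 5
Initially T: 20, now '.': 16
Total burnt (originally-T cells now '.'): 6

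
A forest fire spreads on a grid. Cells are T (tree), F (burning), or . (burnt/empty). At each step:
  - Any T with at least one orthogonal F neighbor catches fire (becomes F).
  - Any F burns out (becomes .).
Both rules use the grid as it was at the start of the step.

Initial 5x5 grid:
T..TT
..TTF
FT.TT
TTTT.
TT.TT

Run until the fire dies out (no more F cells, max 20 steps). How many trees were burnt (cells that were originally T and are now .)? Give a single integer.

Answer: 15

Derivation:
Step 1: +5 fires, +2 burnt (F count now 5)
Step 2: +5 fires, +5 burnt (F count now 5)
Step 3: +3 fires, +5 burnt (F count now 3)
Step 4: +1 fires, +3 burnt (F count now 1)
Step 5: +1 fires, +1 burnt (F count now 1)
Step 6: +0 fires, +1 burnt (F count now 0)
Fire out after step 6
Initially T: 16, now '.': 24
Total burnt (originally-T cells now '.'): 15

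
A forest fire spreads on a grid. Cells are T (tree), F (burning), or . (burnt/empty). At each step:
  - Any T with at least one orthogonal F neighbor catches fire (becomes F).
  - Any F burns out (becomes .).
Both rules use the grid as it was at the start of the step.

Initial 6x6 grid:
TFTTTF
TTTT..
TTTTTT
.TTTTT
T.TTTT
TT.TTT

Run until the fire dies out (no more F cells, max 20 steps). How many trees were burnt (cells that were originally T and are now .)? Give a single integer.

Answer: 26

Derivation:
Step 1: +4 fires, +2 burnt (F count now 4)
Step 2: +4 fires, +4 burnt (F count now 4)
Step 3: +4 fires, +4 burnt (F count now 4)
Step 4: +2 fires, +4 burnt (F count now 2)
Step 5: +3 fires, +2 burnt (F count now 3)
Step 6: +3 fires, +3 burnt (F count now 3)
Step 7: +3 fires, +3 burnt (F count now 3)
Step 8: +2 fires, +3 burnt (F count now 2)
Step 9: +1 fires, +2 burnt (F count now 1)
Step 10: +0 fires, +1 burnt (F count now 0)
Fire out after step 10
Initially T: 29, now '.': 33
Total burnt (originally-T cells now '.'): 26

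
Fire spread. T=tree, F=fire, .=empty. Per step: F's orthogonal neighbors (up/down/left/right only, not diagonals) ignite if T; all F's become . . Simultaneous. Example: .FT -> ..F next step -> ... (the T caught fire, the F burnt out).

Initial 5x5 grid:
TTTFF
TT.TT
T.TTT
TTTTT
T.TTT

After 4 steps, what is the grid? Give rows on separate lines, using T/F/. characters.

Step 1: 3 trees catch fire, 2 burn out
  TTF..
  TT.FF
  T.TTT
  TTTTT
  T.TTT
Step 2: 3 trees catch fire, 3 burn out
  TF...
  TT...
  T.TFF
  TTTTT
  T.TTT
Step 3: 5 trees catch fire, 3 burn out
  F....
  TF...
  T.F..
  TTTFF
  T.TTT
Step 4: 4 trees catch fire, 5 burn out
  .....
  F....
  T....
  TTF..
  T.TFF

.....
F....
T....
TTF..
T.TFF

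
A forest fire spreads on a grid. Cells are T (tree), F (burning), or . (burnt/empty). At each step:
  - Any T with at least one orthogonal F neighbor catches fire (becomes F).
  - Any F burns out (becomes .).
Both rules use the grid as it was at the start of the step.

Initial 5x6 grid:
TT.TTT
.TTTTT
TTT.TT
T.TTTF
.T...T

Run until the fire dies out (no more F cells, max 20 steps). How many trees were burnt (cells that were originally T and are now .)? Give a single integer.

Answer: 20

Derivation:
Step 1: +3 fires, +1 burnt (F count now 3)
Step 2: +3 fires, +3 burnt (F count now 3)
Step 3: +3 fires, +3 burnt (F count now 3)
Step 4: +3 fires, +3 burnt (F count now 3)
Step 5: +3 fires, +3 burnt (F count now 3)
Step 6: +2 fires, +3 burnt (F count now 2)
Step 7: +2 fires, +2 burnt (F count now 2)
Step 8: +1 fires, +2 burnt (F count now 1)
Step 9: +0 fires, +1 burnt (F count now 0)
Fire out after step 9
Initially T: 21, now '.': 29
Total burnt (originally-T cells now '.'): 20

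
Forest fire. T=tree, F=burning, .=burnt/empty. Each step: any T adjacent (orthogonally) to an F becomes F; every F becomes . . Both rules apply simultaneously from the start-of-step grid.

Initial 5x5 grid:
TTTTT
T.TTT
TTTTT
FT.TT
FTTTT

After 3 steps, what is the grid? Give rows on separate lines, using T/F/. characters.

Step 1: 3 trees catch fire, 2 burn out
  TTTTT
  T.TTT
  FTTTT
  .F.TT
  .FTTT
Step 2: 3 trees catch fire, 3 burn out
  TTTTT
  F.TTT
  .FTTT
  ...TT
  ..FTT
Step 3: 3 trees catch fire, 3 burn out
  FTTTT
  ..TTT
  ..FTT
  ...TT
  ...FT

FTTTT
..TTT
..FTT
...TT
...FT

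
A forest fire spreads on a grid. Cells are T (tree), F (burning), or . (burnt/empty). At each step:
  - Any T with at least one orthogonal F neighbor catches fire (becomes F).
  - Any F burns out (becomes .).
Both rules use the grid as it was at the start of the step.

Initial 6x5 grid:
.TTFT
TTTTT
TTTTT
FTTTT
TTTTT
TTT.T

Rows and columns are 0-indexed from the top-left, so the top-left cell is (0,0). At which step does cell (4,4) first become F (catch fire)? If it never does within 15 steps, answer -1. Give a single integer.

Step 1: cell (4,4)='T' (+6 fires, +2 burnt)
Step 2: cell (4,4)='T' (+9 fires, +6 burnt)
Step 3: cell (4,4)='T' (+6 fires, +9 burnt)
Step 4: cell (4,4)='T' (+3 fires, +6 burnt)
Step 5: cell (4,4)='F' (+1 fires, +3 burnt)
  -> target ignites at step 5
Step 6: cell (4,4)='.' (+1 fires, +1 burnt)
Step 7: cell (4,4)='.' (+0 fires, +1 burnt)
  fire out at step 7

5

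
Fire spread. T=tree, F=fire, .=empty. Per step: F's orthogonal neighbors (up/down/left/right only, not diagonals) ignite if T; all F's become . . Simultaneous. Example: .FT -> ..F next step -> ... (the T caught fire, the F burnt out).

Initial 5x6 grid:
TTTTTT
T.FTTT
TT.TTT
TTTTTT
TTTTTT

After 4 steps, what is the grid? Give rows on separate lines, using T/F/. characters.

Step 1: 2 trees catch fire, 1 burn out
  TTFTTT
  T..FTT
  TT.TTT
  TTTTTT
  TTTTTT
Step 2: 4 trees catch fire, 2 burn out
  TF.FTT
  T...FT
  TT.FTT
  TTTTTT
  TTTTTT
Step 3: 5 trees catch fire, 4 burn out
  F...FT
  T....F
  TT..FT
  TTTFTT
  TTTTTT
Step 4: 6 trees catch fire, 5 burn out
  .....F
  F.....
  TT...F
  TTF.FT
  TTTFTT

.....F
F.....
TT...F
TTF.FT
TTTFTT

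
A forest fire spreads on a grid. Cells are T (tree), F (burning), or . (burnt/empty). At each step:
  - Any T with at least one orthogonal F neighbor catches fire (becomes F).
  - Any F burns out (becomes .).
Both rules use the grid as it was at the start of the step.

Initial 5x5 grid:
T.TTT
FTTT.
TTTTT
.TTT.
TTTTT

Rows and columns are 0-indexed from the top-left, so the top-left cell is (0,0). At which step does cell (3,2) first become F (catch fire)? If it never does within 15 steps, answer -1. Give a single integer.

Step 1: cell (3,2)='T' (+3 fires, +1 burnt)
Step 2: cell (3,2)='T' (+2 fires, +3 burnt)
Step 3: cell (3,2)='T' (+4 fires, +2 burnt)
Step 4: cell (3,2)='F' (+4 fires, +4 burnt)
  -> target ignites at step 4
Step 5: cell (3,2)='.' (+5 fires, +4 burnt)
Step 6: cell (3,2)='.' (+1 fires, +5 burnt)
Step 7: cell (3,2)='.' (+1 fires, +1 burnt)
Step 8: cell (3,2)='.' (+0 fires, +1 burnt)
  fire out at step 8

4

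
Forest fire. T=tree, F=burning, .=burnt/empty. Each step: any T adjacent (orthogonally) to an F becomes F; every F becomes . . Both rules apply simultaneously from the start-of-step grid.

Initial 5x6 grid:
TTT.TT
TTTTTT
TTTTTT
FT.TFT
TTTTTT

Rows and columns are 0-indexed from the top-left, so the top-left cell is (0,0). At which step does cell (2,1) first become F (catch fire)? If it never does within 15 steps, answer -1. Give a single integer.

Step 1: cell (2,1)='T' (+7 fires, +2 burnt)
Step 2: cell (2,1)='F' (+8 fires, +7 burnt)
  -> target ignites at step 2
Step 3: cell (2,1)='.' (+7 fires, +8 burnt)
Step 4: cell (2,1)='.' (+3 fires, +7 burnt)
Step 5: cell (2,1)='.' (+1 fires, +3 burnt)
Step 6: cell (2,1)='.' (+0 fires, +1 burnt)
  fire out at step 6

2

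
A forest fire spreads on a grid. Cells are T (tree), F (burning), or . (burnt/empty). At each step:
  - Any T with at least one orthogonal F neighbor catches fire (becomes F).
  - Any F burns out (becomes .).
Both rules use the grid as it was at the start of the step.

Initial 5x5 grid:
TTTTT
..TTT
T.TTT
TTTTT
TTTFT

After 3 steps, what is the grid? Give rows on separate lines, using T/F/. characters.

Step 1: 3 trees catch fire, 1 burn out
  TTTTT
  ..TTT
  T.TTT
  TTTFT
  TTF.F
Step 2: 4 trees catch fire, 3 burn out
  TTTTT
  ..TTT
  T.TFT
  TTF.F
  TF...
Step 3: 5 trees catch fire, 4 burn out
  TTTTT
  ..TFT
  T.F.F
  TF...
  F....

TTTTT
..TFT
T.F.F
TF...
F....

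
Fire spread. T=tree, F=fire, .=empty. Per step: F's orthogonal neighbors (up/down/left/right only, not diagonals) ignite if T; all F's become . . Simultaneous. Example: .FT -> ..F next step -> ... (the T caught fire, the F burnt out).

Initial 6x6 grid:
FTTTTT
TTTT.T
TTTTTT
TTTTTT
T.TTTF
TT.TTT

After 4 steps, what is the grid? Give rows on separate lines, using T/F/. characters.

Step 1: 5 trees catch fire, 2 burn out
  .FTTTT
  FTTT.T
  TTTTTT
  TTTTTF
  T.TTF.
  TT.TTF
Step 2: 7 trees catch fire, 5 burn out
  ..FTTT
  .FTT.T
  FTTTTF
  TTTTF.
  T.TF..
  TT.TF.
Step 3: 9 trees catch fire, 7 burn out
  ...FTT
  ..FT.F
  .FTTF.
  FTTF..
  T.F...
  TT.F..
Step 4: 8 trees catch fire, 9 burn out
  ....FF
  ...F..
  ..FF..
  .FF...
  F.....
  TT....

....FF
...F..
..FF..
.FF...
F.....
TT....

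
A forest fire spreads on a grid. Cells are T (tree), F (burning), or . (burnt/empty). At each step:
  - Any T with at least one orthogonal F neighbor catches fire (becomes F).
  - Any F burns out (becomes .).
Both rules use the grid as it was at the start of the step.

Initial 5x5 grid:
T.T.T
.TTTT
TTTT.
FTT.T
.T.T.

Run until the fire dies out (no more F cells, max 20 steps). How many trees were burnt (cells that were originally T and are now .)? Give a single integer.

Answer: 13

Derivation:
Step 1: +2 fires, +1 burnt (F count now 2)
Step 2: +3 fires, +2 burnt (F count now 3)
Step 3: +2 fires, +3 burnt (F count now 2)
Step 4: +2 fires, +2 burnt (F count now 2)
Step 5: +2 fires, +2 burnt (F count now 2)
Step 6: +1 fires, +2 burnt (F count now 1)
Step 7: +1 fires, +1 burnt (F count now 1)
Step 8: +0 fires, +1 burnt (F count now 0)
Fire out after step 8
Initially T: 16, now '.': 22
Total burnt (originally-T cells now '.'): 13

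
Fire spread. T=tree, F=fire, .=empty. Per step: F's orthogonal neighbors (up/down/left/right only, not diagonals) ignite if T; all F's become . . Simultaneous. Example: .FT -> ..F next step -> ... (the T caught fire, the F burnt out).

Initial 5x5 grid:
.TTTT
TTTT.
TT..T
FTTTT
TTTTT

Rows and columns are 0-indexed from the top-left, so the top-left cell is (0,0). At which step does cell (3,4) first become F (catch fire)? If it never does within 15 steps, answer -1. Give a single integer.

Step 1: cell (3,4)='T' (+3 fires, +1 burnt)
Step 2: cell (3,4)='T' (+4 fires, +3 burnt)
Step 3: cell (3,4)='T' (+3 fires, +4 burnt)
Step 4: cell (3,4)='F' (+4 fires, +3 burnt)
  -> target ignites at step 4
Step 5: cell (3,4)='.' (+4 fires, +4 burnt)
Step 6: cell (3,4)='.' (+1 fires, +4 burnt)
Step 7: cell (3,4)='.' (+1 fires, +1 burnt)
Step 8: cell (3,4)='.' (+0 fires, +1 burnt)
  fire out at step 8

4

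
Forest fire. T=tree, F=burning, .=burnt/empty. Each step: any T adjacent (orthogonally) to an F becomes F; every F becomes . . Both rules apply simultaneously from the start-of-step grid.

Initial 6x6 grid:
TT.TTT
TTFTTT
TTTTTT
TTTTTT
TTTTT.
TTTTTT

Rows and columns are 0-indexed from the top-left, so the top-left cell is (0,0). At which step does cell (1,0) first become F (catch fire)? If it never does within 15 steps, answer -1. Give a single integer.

Step 1: cell (1,0)='T' (+3 fires, +1 burnt)
Step 2: cell (1,0)='F' (+7 fires, +3 burnt)
  -> target ignites at step 2
Step 3: cell (1,0)='.' (+8 fires, +7 burnt)
Step 4: cell (1,0)='.' (+7 fires, +8 burnt)
Step 5: cell (1,0)='.' (+5 fires, +7 burnt)
Step 6: cell (1,0)='.' (+2 fires, +5 burnt)
Step 7: cell (1,0)='.' (+1 fires, +2 burnt)
Step 8: cell (1,0)='.' (+0 fires, +1 burnt)
  fire out at step 8

2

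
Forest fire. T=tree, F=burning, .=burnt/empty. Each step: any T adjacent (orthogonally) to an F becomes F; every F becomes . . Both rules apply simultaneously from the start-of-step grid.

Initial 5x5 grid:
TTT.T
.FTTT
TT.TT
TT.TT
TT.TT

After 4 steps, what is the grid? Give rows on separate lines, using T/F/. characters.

Step 1: 3 trees catch fire, 1 burn out
  TFT.T
  ..FTT
  TF.TT
  TT.TT
  TT.TT
Step 2: 5 trees catch fire, 3 burn out
  F.F.T
  ...FT
  F..TT
  TF.TT
  TT.TT
Step 3: 4 trees catch fire, 5 burn out
  ....T
  ....F
  ...FT
  F..TT
  TF.TT
Step 4: 4 trees catch fire, 4 burn out
  ....F
  .....
  ....F
  ...FT
  F..TT

....F
.....
....F
...FT
F..TT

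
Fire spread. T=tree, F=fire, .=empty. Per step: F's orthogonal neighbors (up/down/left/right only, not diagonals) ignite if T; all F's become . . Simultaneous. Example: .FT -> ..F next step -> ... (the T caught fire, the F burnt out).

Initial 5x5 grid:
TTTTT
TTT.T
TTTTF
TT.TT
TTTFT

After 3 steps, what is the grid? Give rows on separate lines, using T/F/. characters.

Step 1: 6 trees catch fire, 2 burn out
  TTTTT
  TTT.F
  TTTF.
  TT.FF
  TTF.F
Step 2: 3 trees catch fire, 6 burn out
  TTTTF
  TTT..
  TTF..
  TT...
  TF...
Step 3: 5 trees catch fire, 3 burn out
  TTTF.
  TTF..
  TF...
  TF...
  F....

TTTF.
TTF..
TF...
TF...
F....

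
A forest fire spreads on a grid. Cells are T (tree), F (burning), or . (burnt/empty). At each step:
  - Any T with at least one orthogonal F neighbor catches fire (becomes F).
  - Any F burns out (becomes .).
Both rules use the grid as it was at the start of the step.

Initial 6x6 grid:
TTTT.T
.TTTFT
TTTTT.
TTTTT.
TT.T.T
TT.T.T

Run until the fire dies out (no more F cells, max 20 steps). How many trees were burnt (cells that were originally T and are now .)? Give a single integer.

Step 1: +3 fires, +1 burnt (F count now 3)
Step 2: +5 fires, +3 burnt (F count now 5)
Step 3: +4 fires, +5 burnt (F count now 4)
Step 4: +4 fires, +4 burnt (F count now 4)
Step 5: +4 fires, +4 burnt (F count now 4)
Step 6: +2 fires, +4 burnt (F count now 2)
Step 7: +2 fires, +2 burnt (F count now 2)
Step 8: +1 fires, +2 burnt (F count now 1)
Step 9: +0 fires, +1 burnt (F count now 0)
Fire out after step 9
Initially T: 27, now '.': 34
Total burnt (originally-T cells now '.'): 25

Answer: 25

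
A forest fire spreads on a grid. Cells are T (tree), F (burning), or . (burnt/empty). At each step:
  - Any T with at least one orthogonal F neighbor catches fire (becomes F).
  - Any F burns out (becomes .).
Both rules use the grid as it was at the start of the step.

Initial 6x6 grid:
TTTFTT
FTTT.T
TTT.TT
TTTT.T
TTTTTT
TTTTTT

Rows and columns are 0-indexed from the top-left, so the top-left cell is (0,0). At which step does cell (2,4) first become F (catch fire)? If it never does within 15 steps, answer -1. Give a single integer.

Step 1: cell (2,4)='T' (+6 fires, +2 burnt)
Step 2: cell (2,4)='T' (+5 fires, +6 burnt)
Step 3: cell (2,4)='T' (+4 fires, +5 burnt)
Step 4: cell (2,4)='T' (+4 fires, +4 burnt)
Step 5: cell (2,4)='F' (+5 fires, +4 burnt)
  -> target ignites at step 5
Step 6: cell (2,4)='.' (+3 fires, +5 burnt)
Step 7: cell (2,4)='.' (+3 fires, +3 burnt)
Step 8: cell (2,4)='.' (+1 fires, +3 burnt)
Step 9: cell (2,4)='.' (+0 fires, +1 burnt)
  fire out at step 9

5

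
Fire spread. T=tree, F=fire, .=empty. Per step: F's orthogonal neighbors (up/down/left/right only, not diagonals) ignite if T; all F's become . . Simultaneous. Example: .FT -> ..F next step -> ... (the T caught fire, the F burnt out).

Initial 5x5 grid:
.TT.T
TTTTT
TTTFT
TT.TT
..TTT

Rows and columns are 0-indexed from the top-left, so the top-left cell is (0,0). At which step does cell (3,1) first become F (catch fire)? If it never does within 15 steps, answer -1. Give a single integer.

Step 1: cell (3,1)='T' (+4 fires, +1 burnt)
Step 2: cell (3,1)='T' (+5 fires, +4 burnt)
Step 3: cell (3,1)='F' (+7 fires, +5 burnt)
  -> target ignites at step 3
Step 4: cell (3,1)='.' (+3 fires, +7 burnt)
Step 5: cell (3,1)='.' (+0 fires, +3 burnt)
  fire out at step 5

3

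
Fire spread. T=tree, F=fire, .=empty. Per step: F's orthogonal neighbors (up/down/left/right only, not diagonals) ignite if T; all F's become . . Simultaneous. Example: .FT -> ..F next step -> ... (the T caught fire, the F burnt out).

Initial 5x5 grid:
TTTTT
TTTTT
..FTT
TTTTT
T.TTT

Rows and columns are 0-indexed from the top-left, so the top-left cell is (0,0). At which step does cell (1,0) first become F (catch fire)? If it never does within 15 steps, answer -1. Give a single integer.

Step 1: cell (1,0)='T' (+3 fires, +1 burnt)
Step 2: cell (1,0)='T' (+7 fires, +3 burnt)
Step 3: cell (1,0)='F' (+7 fires, +7 burnt)
  -> target ignites at step 3
Step 4: cell (1,0)='.' (+4 fires, +7 burnt)
Step 5: cell (1,0)='.' (+0 fires, +4 burnt)
  fire out at step 5

3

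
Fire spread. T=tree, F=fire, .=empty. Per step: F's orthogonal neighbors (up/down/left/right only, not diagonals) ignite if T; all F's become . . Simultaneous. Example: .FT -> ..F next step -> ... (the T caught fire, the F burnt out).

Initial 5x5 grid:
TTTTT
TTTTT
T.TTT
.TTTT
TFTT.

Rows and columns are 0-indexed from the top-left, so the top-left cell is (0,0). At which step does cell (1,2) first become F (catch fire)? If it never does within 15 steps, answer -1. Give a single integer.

Step 1: cell (1,2)='T' (+3 fires, +1 burnt)
Step 2: cell (1,2)='T' (+2 fires, +3 burnt)
Step 3: cell (1,2)='T' (+2 fires, +2 burnt)
Step 4: cell (1,2)='F' (+3 fires, +2 burnt)
  -> target ignites at step 4
Step 5: cell (1,2)='.' (+4 fires, +3 burnt)
Step 6: cell (1,2)='.' (+4 fires, +4 burnt)
Step 7: cell (1,2)='.' (+3 fires, +4 burnt)
Step 8: cell (1,2)='.' (+0 fires, +3 burnt)
  fire out at step 8

4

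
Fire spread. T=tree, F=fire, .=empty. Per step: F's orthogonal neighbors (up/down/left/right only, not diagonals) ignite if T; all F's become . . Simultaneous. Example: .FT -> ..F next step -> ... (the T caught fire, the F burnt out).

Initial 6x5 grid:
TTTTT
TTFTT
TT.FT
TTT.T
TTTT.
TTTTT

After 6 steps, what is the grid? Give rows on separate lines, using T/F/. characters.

Step 1: 4 trees catch fire, 2 burn out
  TTFTT
  TF.FT
  TT..F
  TTT.T
  TTTT.
  TTTTT
Step 2: 6 trees catch fire, 4 burn out
  TF.FT
  F...F
  TF...
  TTT.F
  TTTT.
  TTTTT
Step 3: 4 trees catch fire, 6 burn out
  F...F
  .....
  F....
  TFT..
  TTTT.
  TTTTT
Step 4: 3 trees catch fire, 4 burn out
  .....
  .....
  .....
  F.F..
  TFTT.
  TTTTT
Step 5: 3 trees catch fire, 3 burn out
  .....
  .....
  .....
  .....
  F.FT.
  TFTTT
Step 6: 3 trees catch fire, 3 burn out
  .....
  .....
  .....
  .....
  ...F.
  F.FTT

.....
.....
.....
.....
...F.
F.FTT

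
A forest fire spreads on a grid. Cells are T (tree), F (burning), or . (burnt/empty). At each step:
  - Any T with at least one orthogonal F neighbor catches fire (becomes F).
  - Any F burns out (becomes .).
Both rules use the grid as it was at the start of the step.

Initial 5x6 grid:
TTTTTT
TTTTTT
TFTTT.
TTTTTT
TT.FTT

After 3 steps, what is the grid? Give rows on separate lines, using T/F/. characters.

Step 1: 6 trees catch fire, 2 burn out
  TTTTTT
  TFTTTT
  F.FTT.
  TFTFTT
  TT..FT
Step 2: 9 trees catch fire, 6 burn out
  TFTTTT
  F.FTTT
  ...FT.
  F.F.FT
  TF...F
Step 3: 6 trees catch fire, 9 burn out
  F.FTTT
  ...FTT
  ....F.
  .....F
  F.....

F.FTTT
...FTT
....F.
.....F
F.....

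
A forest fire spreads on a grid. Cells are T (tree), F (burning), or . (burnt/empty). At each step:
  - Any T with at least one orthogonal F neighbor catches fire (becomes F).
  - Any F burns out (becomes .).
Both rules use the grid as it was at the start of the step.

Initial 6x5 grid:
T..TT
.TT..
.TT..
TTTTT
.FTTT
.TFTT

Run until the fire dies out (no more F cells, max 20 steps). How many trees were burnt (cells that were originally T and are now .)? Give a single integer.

Step 1: +4 fires, +2 burnt (F count now 4)
Step 2: +5 fires, +4 burnt (F count now 5)
Step 3: +4 fires, +5 burnt (F count now 4)
Step 4: +2 fires, +4 burnt (F count now 2)
Step 5: +0 fires, +2 burnt (F count now 0)
Fire out after step 5
Initially T: 18, now '.': 27
Total burnt (originally-T cells now '.'): 15

Answer: 15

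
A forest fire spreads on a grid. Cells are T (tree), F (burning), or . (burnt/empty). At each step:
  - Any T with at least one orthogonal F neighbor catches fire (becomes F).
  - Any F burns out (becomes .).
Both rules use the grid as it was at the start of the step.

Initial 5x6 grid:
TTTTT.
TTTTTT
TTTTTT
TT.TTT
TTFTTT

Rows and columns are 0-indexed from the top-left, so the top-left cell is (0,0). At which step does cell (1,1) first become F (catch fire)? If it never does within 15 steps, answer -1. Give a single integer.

Step 1: cell (1,1)='T' (+2 fires, +1 burnt)
Step 2: cell (1,1)='T' (+4 fires, +2 burnt)
Step 3: cell (1,1)='T' (+5 fires, +4 burnt)
Step 4: cell (1,1)='F' (+6 fires, +5 burnt)
  -> target ignites at step 4
Step 5: cell (1,1)='.' (+6 fires, +6 burnt)
Step 6: cell (1,1)='.' (+4 fires, +6 burnt)
Step 7: cell (1,1)='.' (+0 fires, +4 burnt)
  fire out at step 7

4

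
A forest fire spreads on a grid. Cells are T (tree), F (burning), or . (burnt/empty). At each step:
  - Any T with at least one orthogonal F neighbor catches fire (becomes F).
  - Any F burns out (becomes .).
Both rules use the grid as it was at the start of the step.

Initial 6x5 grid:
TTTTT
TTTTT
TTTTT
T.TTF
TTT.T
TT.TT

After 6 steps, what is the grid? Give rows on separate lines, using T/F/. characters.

Step 1: 3 trees catch fire, 1 burn out
  TTTTT
  TTTTT
  TTTTF
  T.TF.
  TTT.F
  TT.TT
Step 2: 4 trees catch fire, 3 burn out
  TTTTT
  TTTTF
  TTTF.
  T.F..
  TTT..
  TT.TF
Step 3: 5 trees catch fire, 4 burn out
  TTTTF
  TTTF.
  TTF..
  T....
  TTF..
  TT.F.
Step 4: 4 trees catch fire, 5 burn out
  TTTF.
  TTF..
  TF...
  T....
  TF...
  TT...
Step 5: 5 trees catch fire, 4 burn out
  TTF..
  TF...
  F....
  T....
  F....
  TF...
Step 6: 4 trees catch fire, 5 burn out
  TF...
  F....
  .....
  F....
  .....
  F....

TF...
F....
.....
F....
.....
F....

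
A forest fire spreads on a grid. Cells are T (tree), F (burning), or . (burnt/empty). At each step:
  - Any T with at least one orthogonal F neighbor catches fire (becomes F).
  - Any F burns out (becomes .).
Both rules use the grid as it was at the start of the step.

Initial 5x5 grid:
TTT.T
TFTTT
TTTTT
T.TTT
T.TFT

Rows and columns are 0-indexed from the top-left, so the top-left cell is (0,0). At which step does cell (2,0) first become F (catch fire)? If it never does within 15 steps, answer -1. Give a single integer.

Step 1: cell (2,0)='T' (+7 fires, +2 burnt)
Step 2: cell (2,0)='F' (+8 fires, +7 burnt)
  -> target ignites at step 2
Step 3: cell (2,0)='.' (+3 fires, +8 burnt)
Step 4: cell (2,0)='.' (+2 fires, +3 burnt)
Step 5: cell (2,0)='.' (+0 fires, +2 burnt)
  fire out at step 5

2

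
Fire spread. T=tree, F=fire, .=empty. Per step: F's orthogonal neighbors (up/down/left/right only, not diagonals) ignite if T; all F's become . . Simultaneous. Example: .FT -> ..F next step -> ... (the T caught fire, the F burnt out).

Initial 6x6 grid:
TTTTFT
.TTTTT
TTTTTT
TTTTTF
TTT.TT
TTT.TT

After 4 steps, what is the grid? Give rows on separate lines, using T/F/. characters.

Step 1: 6 trees catch fire, 2 burn out
  TTTF.F
  .TTTFT
  TTTTTF
  TTTTF.
  TTT.TF
  TTT.TT
Step 2: 7 trees catch fire, 6 burn out
  TTF...
  .TTF.F
  TTTTF.
  TTTF..
  TTT.F.
  TTT.TF
Step 3: 5 trees catch fire, 7 burn out
  TF....
  .TF...
  TTTF..
  TTF...
  TTT...
  TTT.F.
Step 4: 5 trees catch fire, 5 burn out
  F.....
  .F....
  TTF...
  TF....
  TTF...
  TTT...

F.....
.F....
TTF...
TF....
TTF...
TTT...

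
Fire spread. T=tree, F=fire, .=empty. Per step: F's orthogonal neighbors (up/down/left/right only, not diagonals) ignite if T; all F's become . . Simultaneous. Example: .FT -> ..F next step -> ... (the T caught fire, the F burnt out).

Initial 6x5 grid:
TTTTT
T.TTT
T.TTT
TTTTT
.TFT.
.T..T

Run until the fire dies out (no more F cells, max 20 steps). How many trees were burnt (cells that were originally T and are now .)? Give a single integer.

Step 1: +3 fires, +1 burnt (F count now 3)
Step 2: +4 fires, +3 burnt (F count now 4)
Step 3: +4 fires, +4 burnt (F count now 4)
Step 4: +4 fires, +4 burnt (F count now 4)
Step 5: +4 fires, +4 burnt (F count now 4)
Step 6: +2 fires, +4 burnt (F count now 2)
Step 7: +0 fires, +2 burnt (F count now 0)
Fire out after step 7
Initially T: 22, now '.': 29
Total burnt (originally-T cells now '.'): 21

Answer: 21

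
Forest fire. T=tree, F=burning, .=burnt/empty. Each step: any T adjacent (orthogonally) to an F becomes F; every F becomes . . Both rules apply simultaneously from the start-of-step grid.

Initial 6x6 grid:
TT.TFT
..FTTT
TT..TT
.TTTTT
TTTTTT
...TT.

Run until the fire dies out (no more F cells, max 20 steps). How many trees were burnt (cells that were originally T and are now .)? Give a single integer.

Answer: 22

Derivation:
Step 1: +4 fires, +2 burnt (F count now 4)
Step 2: +2 fires, +4 burnt (F count now 2)
Step 3: +2 fires, +2 burnt (F count now 2)
Step 4: +3 fires, +2 burnt (F count now 3)
Step 5: +4 fires, +3 burnt (F count now 4)
Step 6: +3 fires, +4 burnt (F count now 3)
Step 7: +2 fires, +3 burnt (F count now 2)
Step 8: +2 fires, +2 burnt (F count now 2)
Step 9: +0 fires, +2 burnt (F count now 0)
Fire out after step 9
Initially T: 24, now '.': 34
Total burnt (originally-T cells now '.'): 22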